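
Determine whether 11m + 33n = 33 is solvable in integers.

Step 1: Compute gcd(11, 33).
gcd(11, 33) = 11

Step 2: Check divisibility.
Does 11 divide 33? 33 = 11 x 3, so yes.

By the theorem on linear Diophantine equations, 11m + 33n = 33 has integer solutions if and only if gcd(11, 33) divides 33. Since 11 | 33, solutions exist.

Yes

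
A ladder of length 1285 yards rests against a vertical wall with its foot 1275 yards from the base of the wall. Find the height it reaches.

The ladder, wall, and ground form a right triangle with hypotenuse 1285 and one leg 1275.
By the Pythagorean theorem: h² = 1285² - 1275² = 1651225 - 1625625 = 25600
h = √25600 = 160 yards

160 yards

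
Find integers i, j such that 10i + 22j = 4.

Step 1: Check solvability.
gcd(10, 22) = 2
Since 2 divides 4, solutions exist.

Step 2: Apply extended Euclidean algorithm to find gcd.
We find integers such that 10*x0 + 22*y0 = 2

Step 3: Scale the particular solution.
Multiply by 4/2 = 2:
i = -4, j = 2

Step 4: Verify.
10*(-4) + 22*(2) = 4 = 4 ✓

i = -4, j = 2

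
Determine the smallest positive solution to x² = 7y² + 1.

We seek the smallest positive integers (x, y) with x² - 7y² = 1, i.e., x² = 7y² + 1.
Try successive y values:
y = 1: x² = 7·1² + 1 = 8, not a perfect square
y = 2: x² = 7·2² + 1 = 29, not a perfect square
y = 3: x² = 7·3² + 1 = 64, x = 8 ✓

Verify: 8² - 7·3² = 64 - 63 = 1 ✓

x = 8, y = 3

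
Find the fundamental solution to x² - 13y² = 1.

We seek the smallest positive integers (x, y) with x² - 13y² = 1, i.e., x² = 13y² + 1.
Try successive y values:
y = 1: x² = 13·1² + 1 = 14, not a perfect square
y = 2: x² = 13·2² + 1 = 53, not a perfect square
y = 3: x² = 13·3² + 1 = 118, not a perfect square
... continuing the search (or via continued fractions) ...
y = 180: x² = 13·180² + 1 = 421201, x = 649 ✓

Verify: 649² - 13·180² = 421201 - 421200 = 1 ✓

x = 649, y = 180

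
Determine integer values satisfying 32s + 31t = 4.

Step 1: Check solvability.
gcd(32, 31) = 1
Since 1 divides 4, solutions exist.

Step 2: Apply extended Euclidean algorithm to find gcd.
We find integers such that 32*x0 + 31*y0 = 1

Step 3: Scale the particular solution.
Multiply by 4/1 = 4:
s = 4, t = -4

Step 4: Verify.
32*(4) + 31*(-4) = 4 = 4 ✓

s = 4, t = -4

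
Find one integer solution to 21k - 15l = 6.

Step 1: Check solvability.
gcd(21, 15) = 3
Since 3 divides 6, solutions exist.

Step 2: Apply extended Euclidean algorithm to find gcd.
We find integers such that 21*x0 + 15*y0 = 3

Step 3: Scale the particular solution.
Multiply by 6/3 = 2:
k = -4, l = -6

Step 4: Verify.
21*(-4) - 15*(-6) = 6 = 6 ✓

k = -4, l = -6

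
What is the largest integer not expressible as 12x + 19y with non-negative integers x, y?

For two coprime denominations a and b, the Frobenius number (largest value not representable as a non-negative combination) is ab - a - b.
Here gcd(12, 19) = 1, so they are coprime.
F(12, 19) = 12·19 - 12 - 19 = 228 - 31 = 197

197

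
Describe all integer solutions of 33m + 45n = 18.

Step 1: Compute gcd(33, 45) = 3.
Since 3 divides 18, solutions exist.

Step 2: Find a particular solution using extended Euclidean algorithm.
We get m₀ = -24, n₀ = 18.
Check: 33*-24 + 45*18 = 18 = 18 ✓

Step 3: Write the general solution.
m = -24 + (45/3)t = -24 + 15t
n = 18 - (33/3)t = 18 - 11t
for any integer t.

m = -24 + 15t, n = 18 - 11t for integer t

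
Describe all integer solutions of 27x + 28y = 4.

Step 1: Compute gcd(27, 28) = 1.
Since 1 divides 4, solutions exist.

Step 2: Find a particular solution using extended Euclidean algorithm.
We get x₀ = -4, y₀ = 4.
Check: 27*-4 + 28*4 = 4 = 4 ✓

Step 3: Write the general solution.
x = -4 + (28/1)t = -4 + 28t
y = 4 - (27/1)t = 4 - 27t
for any integer t.

x = -4 + 28t, y = 4 - 27t for integer t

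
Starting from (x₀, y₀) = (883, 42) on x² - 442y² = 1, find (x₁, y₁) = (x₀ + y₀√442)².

Solutions to x² - Dy² = 1 are generated by powers of (x₀ + y₀√D).
The next solution satisfies x₁ + y₁√442 = (x₀ + y₀√442)², giving:
x₁ = x₀² + 442y₀² = 883² + 442·42² = 779689 + 779688 = 1559377
y₁ = 2x₀y₀ = 2·883·42 = 74172

Verify: 1559377² - 442·74172² = 2431656628129 - 2431656628128 = 1 ✓

x = 1559377, y = 74172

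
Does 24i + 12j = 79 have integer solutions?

Step 1: Compute gcd(24, 12).
gcd(24, 12) = 12

Step 2: Check divisibility.
Does 12 divide 79? 79 = 12 x 6 + 7, so no.

By the theorem on linear Diophantine equations, 24i + 12j = 79 has integer solutions if and only if gcd(24, 12) divides 79. Since 12 does not divide 79, no solutions exist.

No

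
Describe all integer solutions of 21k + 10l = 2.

Step 1: Compute gcd(21, 10) = 1.
Since 1 divides 2, solutions exist.

Step 2: Find a particular solution using extended Euclidean algorithm.
We get k₀ = 2, l₀ = -4.
Check: 21*2 + 10*-4 = 2 = 2 ✓

Step 3: Write the general solution.
k = 2 + (10/1)t = 2 + 10t
l = -4 - (21/1)t = -4 - 21t
for any integer t.

k = 2 + 10t, l = -4 - 21t for integer t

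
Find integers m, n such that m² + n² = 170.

We need to find integers m, n > 0 such that m² + n² = 170.
Trying m = 1: n² = 170 - 1² = 170 - 1 = 169
n = 13
Check: 1² + 13² = 1 + 169 = 170 ✓

170 = 1² + 13²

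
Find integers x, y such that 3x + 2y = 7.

Step 1: Check solvability.
gcd(3, 2) = 1
Since 1 divides 7, solutions exist.

Step 2: Apply extended Euclidean algorithm to find gcd.
We find integers such that 3*x0 + 2*y0 = 1

Step 3: Scale the particular solution.
Multiply by 7/1 = 7:
x = 7, y = -7

Step 4: Verify.
3*(7) + 2*(-7) = 7 = 7 ✓

x = 7, y = -7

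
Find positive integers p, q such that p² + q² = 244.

Search for p with 244 - p² a perfect square.
p = 10: 244 - 10² = 244 - 100 = 144 = 12² ✓
So p = 10, q = 12.

p = 10, q = 12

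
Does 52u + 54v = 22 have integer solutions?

Step 1: Compute gcd(52, 54).
gcd(52, 54) = 2

Step 2: Check divisibility.
Does 2 divide 22? 22 = 2 x 11, so yes.

By the theorem on linear Diophantine equations, 52u + 54v = 22 has integer solutions if and only if gcd(52, 54) divides 22. Since 2 | 22, solutions exist.

Yes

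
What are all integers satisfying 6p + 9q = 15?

Step 1: Compute gcd(6, 9) = 3.
Since 3 divides 15, solutions exist.

Step 2: Find a particular solution using extended Euclidean algorithm.
We get p₀ = -5, q₀ = 5.
Check: 6*-5 + 9*5 = 15 = 15 ✓

Step 3: Write the general solution.
p = -5 + (9/3)t = -5 + 3t
q = 5 - (6/3)t = 5 - 2t
for any integer t.

p = -5 + 3t, q = 5 - 2t for integer t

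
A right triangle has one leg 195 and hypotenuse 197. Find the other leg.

b² = c² - a² = 38809 - 38025 = 784
b = 28

28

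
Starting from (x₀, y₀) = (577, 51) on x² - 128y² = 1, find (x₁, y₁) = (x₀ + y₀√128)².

Solutions to x² - Dy² = 1 are generated by powers of (x₀ + y₀√D).
The next solution satisfies x₁ + y₁√128 = (x₀ + y₀√128)², giving:
x₁ = x₀² + 128y₀² = 577² + 128·51² = 332929 + 332928 = 665857
y₁ = 2x₀y₀ = 2·577·51 = 58854

Verify: 665857² - 128·58854² = 443365544449 - 443365544448 = 1 ✓

x = 665857, y = 58854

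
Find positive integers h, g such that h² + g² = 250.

Search for h with 250 - h² a perfect square.
h = 5: 250 - 5² = 250 - 25 = 225 = 15² ✓
So h = 5, g = 15.

h = 5, g = 15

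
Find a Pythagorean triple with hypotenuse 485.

We need a² + b² = 485² = 235225.
Trying: 93² + 476² = 8649 + 226576 = 235225 ✓

(93, 476, 485)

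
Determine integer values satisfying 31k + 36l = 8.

Step 1: Check solvability.
gcd(31, 36) = 1
Since 1 divides 8, solutions exist.

Step 2: Apply extended Euclidean algorithm to find gcd.
We find integers such that 31*x0 + 36*y0 = 1

Step 3: Scale the particular solution.
Multiply by 8/1 = 8:
k = 56, l = -48

Step 4: Verify.
31*(56) + 36*(-48) = 8 = 8 ✓

k = 56, l = -48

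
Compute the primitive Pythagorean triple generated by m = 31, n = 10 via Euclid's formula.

a = m² - n² = 961 - 100 = 861
b = 2mn = 2·31·10 = 620
c = m² + n² = 961 + 100 = 1061
Verify: 861² + 620² = 741321 + 384400 = 1125721 = 1061² ✓

(861, 620, 1061)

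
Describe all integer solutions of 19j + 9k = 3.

Step 1: Compute gcd(19, 9) = 1.
Since 1 divides 3, solutions exist.

Step 2: Find a particular solution using extended Euclidean algorithm.
We get j₀ = 3, k₀ = -6.
Check: 19*3 + 9*-6 = 3 = 3 ✓

Step 3: Write the general solution.
j = 3 + (9/1)t = 3 + 9t
k = -6 - (19/1)t = -6 - 19t
for any integer t.

j = 3 + 9t, k = -6 - 19t for integer t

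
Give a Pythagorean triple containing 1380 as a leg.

We need the other leg and hypotenuse such that 1380² + x² = c².
Take x = 608, c = 1508: 1380² + 608² = 1904400 + 369664 = 2274064 = 1508² ✓
Triple: (1380, 608, 1508)

(1380, 608, 1508)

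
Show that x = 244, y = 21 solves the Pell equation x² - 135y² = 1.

Compute x² = 244² = 59536
Compute 135y² = 135·21² = 135·441 = 59535
x² - 135y² = 59536 - 59535 = 1
Since this equals 1, (244, 21) is a solution.

Yes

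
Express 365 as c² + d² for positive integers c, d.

We need to find integers c, d > 0 such that c² + d² = 365.
Trying c = 2: d² = 365 - 2² = 365 - 4 = 361
d = 19
Check: 2² + 19² = 4 + 361 = 365 ✓

365 = 2² + 19²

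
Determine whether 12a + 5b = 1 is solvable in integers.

Step 1: Compute gcd(12, 5).
gcd(12, 5) = 1

Step 2: Check divisibility.
Does 1 divide 1? 1 = 1 x 1, so yes.

By the theorem on linear Diophantine equations, 12a + 5b = 1 has integer solutions if and only if gcd(12, 5) divides 1. Since 1 | 1, solutions exist.

Yes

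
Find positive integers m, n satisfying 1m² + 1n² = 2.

Try small values of m and check whether (2 - 1m²)/1 is a perfect square.
m = 1: 1·1² = 1, so 1n² = 2 - 1 = 1, giving n² = 1, n = 1.
Check: 1·1² + 1·1² = 1 + 1 = 2 ✓

m = 1, n = 1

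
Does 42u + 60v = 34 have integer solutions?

Step 1: Compute gcd(42, 60).
gcd(42, 60) = 6

Step 2: Check divisibility.
Does 6 divide 34? 34 = 6 x 5 + 4, so no.

By the theorem on linear Diophantine equations, 42u + 60v = 34 has integer solutions if and only if gcd(42, 60) divides 34. Since 6 does not divide 34, no solutions exist.

No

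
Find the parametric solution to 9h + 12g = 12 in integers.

Step 1: Compute gcd(9, 12) = 3.
Since 3 divides 12, solutions exist.

Step 2: Find a particular solution using extended Euclidean algorithm.
We get h₀ = -4, g₀ = 4.
Check: 9*-4 + 12*4 = 12 = 12 ✓

Step 3: Write the general solution.
h = -4 + (12/3)t = -4 + 4t
g = 4 - (9/3)t = 4 - 3t
for any integer t.

h = -4 + 4t, g = 4 - 3t for integer t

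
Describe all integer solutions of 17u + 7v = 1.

Step 1: Compute gcd(17, 7) = 1.
Since 1 divides 1, solutions exist.

Step 2: Find a particular solution using extended Euclidean algorithm.
We get u₀ = -2, v₀ = 5.
Check: 17*-2 + 7*5 = 1 = 1 ✓

Step 3: Write the general solution.
u = -2 + (7/1)t = -2 + 7t
v = 5 - (17/1)t = 5 - 17t
for any integer t.

u = -2 + 7t, v = 5 - 17t for integer t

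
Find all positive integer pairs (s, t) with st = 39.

The positive divisors of 39 are: 1, 3, 13, 39.
Each divisor d gives the pair (d, 39/d):
(1, 39), (3, 13), (13, 3), (39, 1)

(1, 39), (3, 13), (13, 3), (39, 1)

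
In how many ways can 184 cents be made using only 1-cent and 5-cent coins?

We need non-negative integers (x, y) with 1x + 5y = 184.
For each x from 0 to 184, check if (184 - 1x) is a non-negative multiple of 5.
Solutions (x, y): (4,36), (9,35), (14,34), (19,33), ...
Count: 37

37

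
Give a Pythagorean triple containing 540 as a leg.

We need the other leg and hypotenuse such that 540² + x² = c².
Take x = 629, c = 829: 540² + 629² = 291600 + 395641 = 687241 = 829² ✓
Triple: (629, 540, 829)

(629, 540, 829)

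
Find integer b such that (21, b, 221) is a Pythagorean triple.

b² = c² - a² = 221² - 21² = 48841 - 441 = 48400
b = sqrt(48400) = 220

220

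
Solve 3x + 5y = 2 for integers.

Step 1: Check solvability.
gcd(3, 5) = 1
Since 1 divides 2, solutions exist.

Step 2: Apply extended Euclidean algorithm to find gcd.
We find integers such that 3*x0 + 5*y0 = 1

Step 3: Scale the particular solution.
Multiply by 2/1 = 2:
x = 4, y = -2

Step 4: Verify.
3*(4) + 5*(-2) = 2 = 2 ✓

x = 4, y = -2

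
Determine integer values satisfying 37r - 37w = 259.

Step 1: Check solvability.
gcd(37, 37) = 37
Since 37 divides 259, solutions exist.

Step 2: Apply extended Euclidean algorithm to find gcd.
We find integers such that 37*x0 + 37*y0 = 37

Step 3: Scale the particular solution.
Multiply by 259/37 = 7:
r = 0, w = -7

Step 4: Verify.
37*(0) - 37*(-7) = 259 = 259 ✓

r = 0, w = -7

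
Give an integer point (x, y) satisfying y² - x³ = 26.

Try small integer x values and check whether x³ + 26 is a perfect square.
x = -1: x³ + 26 = -1³ + 26 = -1 + 26 = 25
Is 25 a perfect square? 5² = 25 ✓
So (x, y) = (-1, 5) is a solution.

x = -1, y = 5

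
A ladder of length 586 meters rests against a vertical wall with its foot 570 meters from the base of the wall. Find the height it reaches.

The ladder, wall, and ground form a right triangle with hypotenuse 586 and one leg 570.
By the Pythagorean theorem: h² = 586² - 570² = 343396 - 324900 = 18496
h = √18496 = 136 meters

136 meters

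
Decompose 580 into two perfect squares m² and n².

We need to find integers m, n > 0 such that m² + n² = 580.
Trying m = 2: n² = 580 - 2² = 580 - 4 = 576
n = 24
Check: 2² + 24² = 4 + 576 = 580 ✓

580 = 2² + 24²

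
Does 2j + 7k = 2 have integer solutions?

Step 1: Compute gcd(2, 7).
gcd(2, 7) = 1

Step 2: Check divisibility.
Does 1 divide 2? 2 = 1 x 2, so yes.

By the theorem on linear Diophantine equations, 2j + 7k = 2 has integer solutions if and only if gcd(2, 7) divides 2. Since 1 | 2, solutions exist.

Yes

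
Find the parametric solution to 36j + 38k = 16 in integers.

Step 1: Compute gcd(36, 38) = 2.
Since 2 divides 16, solutions exist.

Step 2: Find a particular solution using extended Euclidean algorithm.
We get j₀ = -8, k₀ = 8.
Check: 36*-8 + 38*8 = 16 = 16 ✓

Step 3: Write the general solution.
j = -8 + (38/2)t = -8 + 19t
k = 8 - (36/2)t = 8 - 18t
for any integer t.

j = -8 + 19t, k = 8 - 18t for integer t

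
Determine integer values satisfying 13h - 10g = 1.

Step 1: Check solvability.
gcd(13, 10) = 1
Since 1 divides 1, solutions exist.

Step 2: Apply extended Euclidean algorithm to find gcd.
We find integers such that 13*x0 + 10*y0 = 1

Step 3: Scale the particular solution.
Multiply by 1/1 = 1:
h = -3, g = -4

Step 4: Verify.
13*(-3) - 10*(-4) = 1 = 1 ✓

h = -3, g = -4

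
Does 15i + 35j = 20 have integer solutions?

Step 1: Compute gcd(15, 35).
gcd(15, 35) = 5

Step 2: Check divisibility.
Does 5 divide 20? 20 = 5 x 4, so yes.

By the theorem on linear Diophantine equations, 15i + 35j = 20 has integer solutions if and only if gcd(15, 35) divides 20. Since 5 | 20, solutions exist.

Yes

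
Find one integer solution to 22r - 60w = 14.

Step 1: Check solvability.
gcd(22, 60) = 2
Since 2 divides 14, solutions exist.

Step 2: Apply extended Euclidean algorithm to find gcd.
We find integers such that 22*x0 + 60*y0 = 2

Step 3: Scale the particular solution.
Multiply by 14/2 = 7:
r = 77, w = 28

Step 4: Verify.
22*(77) - 60*(28) = 14 = 14 ✓

r = 77, w = 28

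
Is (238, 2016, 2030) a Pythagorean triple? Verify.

Compute a² + b² = 238² + 2016² = 56644 + 4064256 = 4120900
Compute c² = 2030² = 4120900
Since 4120900 = 4120900, confirmed.

Yes, it is a Pythagorean triple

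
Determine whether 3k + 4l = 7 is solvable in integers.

Step 1: Compute gcd(3, 4).
gcd(3, 4) = 1

Step 2: Check divisibility.
Does 1 divide 7? 7 = 1 x 7, so yes.

By the theorem on linear Diophantine equations, 3k + 4l = 7 has integer solutions if and only if gcd(3, 4) divides 7. Since 1 | 7, solutions exist.

Yes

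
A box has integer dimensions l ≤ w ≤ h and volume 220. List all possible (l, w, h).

Iterate l from 1 to ⌊220^(1/3)⌋. For each l dividing 220, iterate w ≥ l with w dividing 220/l, and set h = 220/(l·w).
Triples found (10): (1×1×220), (1×2×110), (1×4×55), (1×5×44), (1×10×22), (1×11×20), (2×2×55), (2×5×22), (2×10×11), (4×5×11)

(1×1×220), (1×2×110), (1×4×55), (1×5×44), (1×10×22), (1×11×20), (2×2×55), (2×5×22), (2×10×11), (4×5×11)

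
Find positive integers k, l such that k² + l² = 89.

Search for k with 89 - k² a perfect square.
k = 5: 89 - 5² = 89 - 25 = 64 = 8² ✓
So k = 5, l = 8.

k = 5, l = 8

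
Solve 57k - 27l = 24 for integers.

Step 1: Check solvability.
gcd(57, 27) = 3
Since 3 divides 24, solutions exist.

Step 2: Apply extended Euclidean algorithm to find gcd.
We find integers such that 57*x0 + 27*y0 = 3

Step 3: Scale the particular solution.
Multiply by 24/3 = 8:
k = 8, l = 16

Step 4: Verify.
57*(8) - 27*(16) = 24 = 24 ✓

k = 8, l = 16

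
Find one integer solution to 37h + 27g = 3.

Step 1: Check solvability.
gcd(37, 27) = 1
Since 1 divides 3, solutions exist.

Step 2: Apply extended Euclidean algorithm to find gcd.
We find integers such that 37*x0 + 27*y0 = 1

Step 3: Scale the particular solution.
Multiply by 3/1 = 3:
h = -24, g = 33

Step 4: Verify.
37*(-24) + 27*(33) = 3 = 3 ✓

h = -24, g = 33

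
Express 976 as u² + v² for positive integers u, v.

We need to find integers u, v > 0 such that u² + v² = 976.
Trying u = 20: v² = 976 - 20² = 976 - 400 = 576
v = 24
Check: 20² + 24² = 400 + 576 = 976 ✓

976 = 20² + 24²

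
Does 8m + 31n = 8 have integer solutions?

Step 1: Compute gcd(8, 31).
gcd(8, 31) = 1

Step 2: Check divisibility.
Does 1 divide 8? 8 = 1 x 8, so yes.

By the theorem on linear Diophantine equations, 8m + 31n = 8 has integer solutions if and only if gcd(8, 31) divides 8. Since 1 | 8, solutions exist.

Yes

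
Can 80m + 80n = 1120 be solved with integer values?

Step 1: Compute gcd(80, 80).
gcd(80, 80) = 80

Step 2: Check divisibility.
Does 80 divide 1120? 1120 = 80 x 14, so yes.

By the theorem on linear Diophantine equations, 80m + 80n = 1120 has integer solutions if and only if gcd(80, 80) divides 1120. Since 80 | 1120, solutions exist.

Yes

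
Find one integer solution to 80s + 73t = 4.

Step 1: Check solvability.
gcd(80, 73) = 1
Since 1 divides 4, solutions exist.

Step 2: Apply extended Euclidean algorithm to find gcd.
We find integers such that 80*x0 + 73*y0 = 1

Step 3: Scale the particular solution.
Multiply by 4/1 = 4:
s = 84, t = -92

Step 4: Verify.
80*(84) + 73*(-92) = 4 = 4 ✓

s = 84, t = -92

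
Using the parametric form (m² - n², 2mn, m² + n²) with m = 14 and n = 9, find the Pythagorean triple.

a = m² - n² = 14² - 9² = 196 - 81 = 115
b = 2mn = 2·14·9 = 252
c = m² + n² = 196 + 81 = 277
Verify: 115² + 252² = 13225 + 63504 = 76729 = 277² ✓

(115, 252, 277)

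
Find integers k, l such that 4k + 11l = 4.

Step 1: Check solvability.
gcd(4, 11) = 1
Since 1 divides 4, solutions exist.

Step 2: Apply extended Euclidean algorithm to find gcd.
We find integers such that 4*x0 + 11*y0 = 1

Step 3: Scale the particular solution.
Multiply by 4/1 = 4:
k = 12, l = -4

Step 4: Verify.
4*(12) + 11*(-4) = 4 = 4 ✓

k = 12, l = -4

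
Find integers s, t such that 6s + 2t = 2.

Step 1: Check solvability.
gcd(6, 2) = 2
Since 2 divides 2, solutions exist.

Step 2: Apply extended Euclidean algorithm to find gcd.
We find integers such that 6*x0 + 2*y0 = 2

Step 3: Scale the particular solution.
Multiply by 2/2 = 1:
s = 0, t = 1

Step 4: Verify.
6*(0) + 2*(1) = 2 = 2 ✓

s = 0, t = 1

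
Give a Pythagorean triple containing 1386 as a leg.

We need the other leg and hypotenuse such that 1386² + x² = c².
Take x = 3120, c = 3414: 1386² + 3120² = 1920996 + 9734400 = 11655396 = 3414² ✓
Triple: (1386, 3120, 3414)

(1386, 3120, 3414)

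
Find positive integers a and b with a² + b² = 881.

We need to find integers a, b > 0 such that a² + b² = 881.
Trying a = 16: b² = 881 - 16² = 881 - 256 = 625
b = 25
Check: 16² + 25² = 256 + 625 = 881 ✓

881 = 16² + 25²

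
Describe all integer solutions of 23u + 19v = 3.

Step 1: Compute gcd(23, 19) = 1.
Since 1 divides 3, solutions exist.

Step 2: Find a particular solution using extended Euclidean algorithm.
We get u₀ = 15, v₀ = -18.
Check: 23*15 + 19*-18 = 3 = 3 ✓

Step 3: Write the general solution.
u = 15 + (19/1)t = 15 + 19t
v = -18 - (23/1)t = -18 - 23t
for any integer t.

u = 15 + 19t, v = -18 - 23t for integer t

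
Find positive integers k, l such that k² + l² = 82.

Search for k with 82 - k² a perfect square.
k = 1: 82 - 1² = 82 - 1 = 81 = 9² ✓
So k = 1, l = 9.

k = 1, l = 9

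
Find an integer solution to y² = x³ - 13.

Try small integer x values and check whether x³ - 13 is a perfect square.
x = 17: x³ - 13 = 17³ - 13 = 4913 - 13 = 4900
Is 4900 a perfect square? 70² = 4900 ✓
So (x, y) = (17, 70) is a solution.

x = 17, y = 70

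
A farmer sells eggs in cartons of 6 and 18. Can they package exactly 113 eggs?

We need non-negative a, b with 6a + 18b = 113.
gcd(6, 18) = 6, and 6 does not divide 113.
No integer solutions exist.

No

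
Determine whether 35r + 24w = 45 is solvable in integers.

Step 1: Compute gcd(35, 24).
gcd(35, 24) = 1

Step 2: Check divisibility.
Does 1 divide 45? 45 = 1 x 45, so yes.

By the theorem on linear Diophantine equations, 35r + 24w = 45 has integer solutions if and only if gcd(35, 24) divides 45. Since 1 | 45, solutions exist.

Yes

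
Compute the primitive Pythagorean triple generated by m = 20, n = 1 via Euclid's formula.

a = m² - n² = 400 - 1 = 399
b = 2mn = 2·20·1 = 40
c = m² + n² = 400 + 1 = 401
Verify: 399² + 40² = 159201 + 1600 = 160801 = 401² ✓

(399, 40, 401)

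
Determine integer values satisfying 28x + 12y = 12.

Step 1: Check solvability.
gcd(28, 12) = 4
Since 4 divides 12, solutions exist.

Step 2: Apply extended Euclidean algorithm to find gcd.
We find integers such that 28*x0 + 12*y0 = 4

Step 3: Scale the particular solution.
Multiply by 12/4 = 3:
x = 3, y = -6

Step 4: Verify.
28*(3) + 12*(-6) = 12 = 12 ✓

x = 3, y = -6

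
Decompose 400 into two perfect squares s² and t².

We need to find integers s, t > 0 such that s² + t² = 400.
Trying s = 12: t² = 400 - 12² = 400 - 144 = 256
t = 16
Check: 12² + 16² = 144 + 256 = 400 ✓

400 = 12² + 16²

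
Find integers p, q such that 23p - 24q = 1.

Step 1: Check solvability.
gcd(23, 24) = 1
Since 1 divides 1, solutions exist.

Step 2: Apply extended Euclidean algorithm to find gcd.
We find integers such that 23*x0 + 24*y0 = 1

Step 3: Scale the particular solution.
Multiply by 1/1 = 1:
p = -1, q = -1

Step 4: Verify.
23*(-1) - 24*(-1) = 1 = 1 ✓

p = -1, q = -1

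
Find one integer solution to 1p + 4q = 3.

Step 1: Check solvability.
gcd(1, 4) = 1
Since 1 divides 3, solutions exist.

Step 2: Apply extended Euclidean algorithm to find gcd.
We find integers such that 1*x0 + 4*y0 = 1

Step 3: Scale the particular solution.
Multiply by 3/1 = 3:
p = 3, q = 0

Step 4: Verify.
1*(3) + 4*(0) = 3 = 3 ✓

p = 3, q = 0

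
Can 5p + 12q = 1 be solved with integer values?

Step 1: Compute gcd(5, 12).
gcd(5, 12) = 1

Step 2: Check divisibility.
Does 1 divide 1? 1 = 1 x 1, so yes.

By the theorem on linear Diophantine equations, 5p + 12q = 1 has integer solutions if and only if gcd(5, 12) divides 1. Since 1 | 1, solutions exist.

Yes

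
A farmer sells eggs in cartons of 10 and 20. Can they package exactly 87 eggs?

We need non-negative a, b with 10a + 20b = 87.
gcd(10, 20) = 10, and 10 does not divide 87.
No integer solutions exist.

No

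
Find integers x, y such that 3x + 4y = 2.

Step 1: Check solvability.
gcd(3, 4) = 1
Since 1 divides 2, solutions exist.

Step 2: Apply extended Euclidean algorithm to find gcd.
We find integers such that 3*x0 + 4*y0 = 1

Step 3: Scale the particular solution.
Multiply by 2/1 = 2:
x = -2, y = 2

Step 4: Verify.
3*(-2) + 4*(2) = 2 = 2 ✓

x = -2, y = 2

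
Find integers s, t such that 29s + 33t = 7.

Step 1: Check solvability.
gcd(29, 33) = 1
Since 1 divides 7, solutions exist.

Step 2: Apply extended Euclidean algorithm to find gcd.
We find integers such that 29*x0 + 33*y0 = 1

Step 3: Scale the particular solution.
Multiply by 7/1 = 7:
s = 56, t = -49

Step 4: Verify.
29*(56) + 33*(-49) = 7 = 7 ✓

s = 56, t = -49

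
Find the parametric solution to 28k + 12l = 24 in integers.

Step 1: Compute gcd(28, 12) = 4.
Since 4 divides 24, solutions exist.

Step 2: Find a particular solution using extended Euclidean algorithm.
We get k₀ = 6, l₀ = -12.
Check: 28*6 + 12*-12 = 24 = 24 ✓

Step 3: Write the general solution.
k = 6 + (12/4)t = 6 + 3t
l = -12 - (28/4)t = -12 - 7t
for any integer t.

k = 6 + 3t, l = -12 - 7t for integer t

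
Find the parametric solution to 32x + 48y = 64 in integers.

Step 1: Compute gcd(32, 48) = 16.
Since 16 divides 64, solutions exist.

Step 2: Find a particular solution using extended Euclidean algorithm.
We get x₀ = -4, y₀ = 4.
Check: 32*-4 + 48*4 = 64 = 64 ✓

Step 3: Write the general solution.
x = -4 + (48/16)t = -4 + 3t
y = 4 - (32/16)t = 4 - 2t
for any integer t.

x = -4 + 3t, y = 4 - 2t for integer t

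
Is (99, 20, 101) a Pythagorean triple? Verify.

Compute a² + b² = 99² + 20² = 9801 + 400 = 10201
Compute c² = 101² = 10201
Since 10201 = 10201, confirmed.

Yes, it is a Pythagorean triple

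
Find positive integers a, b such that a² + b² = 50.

Search for a with 50 - a² a perfect square.
a = 1: 50 - 1² = 50 - 1 = 49 = 7² ✓
So a = 1, b = 7.

a = 1, b = 7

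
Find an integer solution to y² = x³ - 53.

Try small integer x values and check whether x³ - 53 is a perfect square.
x = 9: x³ - 53 = 9³ - 53 = 729 - 53 = 676
Is 676 a perfect square? 26² = 676 ✓
So (x, y) = (9, 26) is a solution.

x = 9, y = 26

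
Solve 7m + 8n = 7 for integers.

Step 1: Check solvability.
gcd(7, 8) = 1
Since 1 divides 7, solutions exist.

Step 2: Apply extended Euclidean algorithm to find gcd.
We find integers such that 7*x0 + 8*y0 = 1

Step 3: Scale the particular solution.
Multiply by 7/1 = 7:
m = -7, n = 7

Step 4: Verify.
7*(-7) + 8*(7) = 7 = 7 ✓

m = -7, n = 7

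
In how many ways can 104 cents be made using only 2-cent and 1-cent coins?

We need non-negative integers (x, y) with 2x + 1y = 104.
For each x from 0 to 52, check if (104 - 2x) is a non-negative multiple of 1.
Solutions (x, y): (0,104), (1,102), (2,100), (3,98), ...
Count: 53

53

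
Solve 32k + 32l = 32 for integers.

Step 1: Check solvability.
gcd(32, 32) = 32
Since 32 divides 32, solutions exist.

Step 2: Apply extended Euclidean algorithm to find gcd.
We find integers such that 32*x0 + 32*y0 = 32

Step 3: Scale the particular solution.
Multiply by 32/32 = 1:
k = 0, l = 1

Step 4: Verify.
32*(0) + 32*(1) = 32 = 32 ✓

k = 0, l = 1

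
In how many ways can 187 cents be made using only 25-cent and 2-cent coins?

We need non-negative integers (x, y) with 25x + 2y = 187.
For each x from 0 to 7, check if (187 - 25x) is a non-negative multiple of 2.
Solutions (x, y): (1,81), (3,56), (5,31), (7,6)
Count: 4

4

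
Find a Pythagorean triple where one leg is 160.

We need the other leg and hypotenuse such that 160² + x² = c².
Take x = 231, c = 281: 160² + 231² = 25600 + 53361 = 78961 = 281² ✓
Triple: (231, 160, 281)

(231, 160, 281)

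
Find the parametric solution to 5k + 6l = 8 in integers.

Step 1: Compute gcd(5, 6) = 1.
Since 1 divides 8, solutions exist.

Step 2: Find a particular solution using extended Euclidean algorithm.
We get k₀ = -8, l₀ = 8.
Check: 5*-8 + 6*8 = 8 = 8 ✓

Step 3: Write the general solution.
k = -8 + (6/1)t = -8 + 6t
l = 8 - (5/1)t = 8 - 5t
for any integer t.

k = -8 + 6t, l = 8 - 5t for integer t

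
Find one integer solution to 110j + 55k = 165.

Step 1: Check solvability.
gcd(110, 55) = 55
Since 55 divides 165, solutions exist.

Step 2: Apply extended Euclidean algorithm to find gcd.
We find integers such that 110*x0 + 55*y0 = 55

Step 3: Scale the particular solution.
Multiply by 165/55 = 3:
j = 0, k = 3

Step 4: Verify.
110*(0) + 55*(3) = 165 = 165 ✓

j = 0, k = 3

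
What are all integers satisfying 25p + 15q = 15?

Step 1: Compute gcd(25, 15) = 5.
Since 5 divides 15, solutions exist.

Step 2: Find a particular solution using extended Euclidean algorithm.
We get p₀ = -3, q₀ = 6.
Check: 25*-3 + 15*6 = 15 = 15 ✓

Step 3: Write the general solution.
p = -3 + (15/5)t = -3 + 3t
q = 6 - (25/5)t = 6 - 5t
for any integer t.

p = -3 + 3t, q = 6 - 5t for integer t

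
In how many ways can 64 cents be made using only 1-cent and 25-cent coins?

We need non-negative integers (x, y) with 1x + 25y = 64.
For each x from 0 to 64, check if (64 - 1x) is a non-negative multiple of 25.
Solutions (x, y): (14,2), (39,1), (64,0)
Count: 3

3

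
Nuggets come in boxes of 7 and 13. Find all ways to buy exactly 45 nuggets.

We need non-negative integers (x, y) with 7x + 13y = 45.
For each x in 0..6, check if 45 - 7x is a non-negative multiple of 13.
No x yields an integer y ≥ 0.

No solution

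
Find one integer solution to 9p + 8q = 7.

Step 1: Check solvability.
gcd(9, 8) = 1
Since 1 divides 7, solutions exist.

Step 2: Apply extended Euclidean algorithm to find gcd.
We find integers such that 9*x0 + 8*y0 = 1

Step 3: Scale the particular solution.
Multiply by 7/1 = 7:
p = 7, q = -7

Step 4: Verify.
9*(7) + 8*(-7) = 7 = 7 ✓

p = 7, q = -7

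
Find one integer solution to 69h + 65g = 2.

Step 1: Check solvability.
gcd(69, 65) = 1
Since 1 divides 2, solutions exist.

Step 2: Apply extended Euclidean algorithm to find gcd.
We find integers such that 69*x0 + 65*y0 = 1

Step 3: Scale the particular solution.
Multiply by 2/1 = 2:
h = -32, g = 34

Step 4: Verify.
69*(-32) + 65*(34) = 2 = 2 ✓

h = -32, g = 34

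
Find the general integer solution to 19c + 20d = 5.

Step 1: Compute gcd(19, 20) = 1.
Since 1 divides 5, solutions exist.

Step 2: Find a particular solution using extended Euclidean algorithm.
We get c₀ = -5, d₀ = 5.
Check: 19*-5 + 20*5 = 5 = 5 ✓

Step 3: Write the general solution.
c = -5 + (20/1)t = -5 + 20t
d = 5 - (19/1)t = 5 - 19t
for any integer t.

c = -5 + 20t, d = 5 - 19t for integer t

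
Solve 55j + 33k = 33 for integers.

Step 1: Check solvability.
gcd(55, 33) = 11
Since 11 divides 33, solutions exist.

Step 2: Apply extended Euclidean algorithm to find gcd.
We find integers such that 55*x0 + 33*y0 = 11

Step 3: Scale the particular solution.
Multiply by 33/11 = 3:
j = -3, k = 6

Step 4: Verify.
55*(-3) + 33*(6) = 33 = 33 ✓

j = -3, k = 6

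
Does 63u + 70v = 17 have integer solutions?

Step 1: Compute gcd(63, 70).
gcd(63, 70) = 7

Step 2: Check divisibility.
Does 7 divide 17? 17 = 7 x 2 + 3, so no.

By the theorem on linear Diophantine equations, 63u + 70v = 17 has integer solutions if and only if gcd(63, 70) divides 17. Since 7 does not divide 17, no solutions exist.

No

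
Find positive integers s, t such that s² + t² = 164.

Search for s with 164 - s² a perfect square.
s = 8: 164 - 8² = 164 - 64 = 100 = 10² ✓
So s = 8, t = 10.

s = 8, t = 10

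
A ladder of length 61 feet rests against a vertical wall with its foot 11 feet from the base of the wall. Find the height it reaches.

The ladder, wall, and ground form a right triangle with hypotenuse 61 and one leg 11.
By the Pythagorean theorem: h² = 61² - 11² = 3721 - 121 = 3600
h = √3600 = 60 feet

60 feet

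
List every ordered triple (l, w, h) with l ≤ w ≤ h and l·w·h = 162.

Iterate l from 1 to ⌊162^(1/3)⌋. For each l dividing 162, iterate w ≥ l with w dividing 162/l, and set h = 162/(l·w).
Triples found (9): (1×1×162), (1×2×81), (1×3×54), (1×6×27), (1×9×18), (2×3×27), (2×9×9), (3×3×18), (3×6×9)

(1×1×162), (1×2×81), (1×3×54), (1×6×27), (1×9×18), (2×3×27), (2×9×9), (3×3×18), (3×6×9)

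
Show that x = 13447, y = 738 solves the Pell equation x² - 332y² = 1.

Compute x² = 13447² = 180821809
Compute 332y² = 332·738² = 332·544644 = 180821808
x² - 332y² = 180821809 - 180821808 = 1
Since this equals 1, (13447, 738) is a solution.

Yes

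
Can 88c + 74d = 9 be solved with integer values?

Step 1: Compute gcd(88, 74).
gcd(88, 74) = 2

Step 2: Check divisibility.
Does 2 divide 9? 9 = 2 x 4 + 1, so no.

By the theorem on linear Diophantine equations, 88c + 74d = 9 has integer solutions if and only if gcd(88, 74) divides 9. Since 2 does not divide 9, no solutions exist.

No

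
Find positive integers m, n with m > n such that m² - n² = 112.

Factor: m² - n² = (m+n)(m-n) = 112.
We need two factors of 112 with the same parity.
Use m+n = 56 and m-n = 2 (product 56·2 = 112).
Adding: 2m = 58, so m = 29.
Subtracting: 2n = 54, so n = 27.
Check: 29² - 27² = 841 - 729 = 112 ✓

m = 29, n = 27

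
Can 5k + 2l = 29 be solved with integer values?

Step 1: Compute gcd(5, 2).
gcd(5, 2) = 1

Step 2: Check divisibility.
Does 1 divide 29? 29 = 1 x 29, so yes.

By the theorem on linear Diophantine equations, 5k + 2l = 29 has integer solutions if and only if gcd(5, 2) divides 29. Since 1 | 29, solutions exist.

Yes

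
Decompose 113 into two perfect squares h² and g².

We need to find integers h, g > 0 such that h² + g² = 113.
Trying h = 7: g² = 113 - 7² = 113 - 49 = 64
g = 8
Check: 7² + 8² = 49 + 64 = 113 ✓

113 = 7² + 8²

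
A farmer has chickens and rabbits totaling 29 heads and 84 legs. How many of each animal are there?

Let c = chickens, r = rabbits.
Heads: c + r = 29
Legs: 2c + 4r = 84
From the first equation, c = 29 - r. Substitute:
2(29 - r) + 4r = 84
58 + 2r = 84
r = (84 - 58)/2 = 13
c = 29 - 13 = 16

Chickens: 16, Rabbits: 13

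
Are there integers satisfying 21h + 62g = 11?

Step 1: Compute gcd(21, 62).
gcd(21, 62) = 1

Step 2: Check divisibility.
Does 1 divide 11? 11 = 1 x 11, so yes.

By the theorem on linear Diophantine equations, 21h + 62g = 11 has integer solutions if and only if gcd(21, 62) divides 11. Since 1 | 11, solutions exist.

Yes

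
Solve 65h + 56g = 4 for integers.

Step 1: Check solvability.
gcd(65, 56) = 1
Since 1 divides 4, solutions exist.

Step 2: Apply extended Euclidean algorithm to find gcd.
We find integers such that 65*x0 + 56*y0 = 1

Step 3: Scale the particular solution.
Multiply by 4/1 = 4:
h = 100, g = -116

Step 4: Verify.
65*(100) + 56*(-116) = 4 = 4 ✓

h = 100, g = -116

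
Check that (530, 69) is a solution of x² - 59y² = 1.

Compute x² = 530² = 280900
Compute 59y² = 59·69² = 59·4761 = 280899
x² - 59y² = 280900 - 280899 = 1
Since this equals 1, (530, 69) is a solution.

Yes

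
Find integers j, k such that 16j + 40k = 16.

Step 1: Check solvability.
gcd(16, 40) = 8
Since 8 divides 16, solutions exist.

Step 2: Apply extended Euclidean algorithm to find gcd.
We find integers such that 16*x0 + 40*y0 = 8

Step 3: Scale the particular solution.
Multiply by 16/8 = 2:
j = -4, k = 2

Step 4: Verify.
16*(-4) + 40*(2) = 16 = 16 ✓

j = -4, k = 2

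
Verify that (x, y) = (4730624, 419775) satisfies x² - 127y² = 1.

Compute x² = 4730624² = 22378803429376
Compute 127y² = 127·419775² = 127·176211050625 = 22378803429375
x² - 127y² = 22378803429376 - 22378803429375 = 1
Since this equals 1, (4730624, 419775) is a solution.

Yes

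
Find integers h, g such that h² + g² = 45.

We need to find integers h, g > 0 such that h² + g² = 45.
Trying h = 3: g² = 45 - 3² = 45 - 9 = 36
g = 6
Check: 3² + 6² = 9 + 36 = 45 ✓

45 = 3² + 6²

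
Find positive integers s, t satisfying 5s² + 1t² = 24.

Try small values of s and check whether (24 - 5s²)/1 is a perfect square.
s = 2: 5·2² = 20, so 1t² = 24 - 20 = 4, giving t² = 4, t = 2.
Check: 5·2² + 1·2² = 20 + 4 = 24 ✓

s = 2, t = 2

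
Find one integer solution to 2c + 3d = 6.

Step 1: Check solvability.
gcd(2, 3) = 1
Since 1 divides 6, solutions exist.

Step 2: Apply extended Euclidean algorithm to find gcd.
We find integers such that 2*x0 + 3*y0 = 1

Step 3: Scale the particular solution.
Multiply by 6/1 = 6:
c = -6, d = 6

Step 4: Verify.
2*(-6) + 3*(6) = 6 = 6 ✓

c = -6, d = 6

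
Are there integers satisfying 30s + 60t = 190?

Step 1: Compute gcd(30, 60).
gcd(30, 60) = 30

Step 2: Check divisibility.
Does 30 divide 190? 190 = 30 x 6 + 10, so no.

By the theorem on linear Diophantine equations, 30s + 60t = 190 has integer solutions if and only if gcd(30, 60) divides 190. Since 30 does not divide 190, no solutions exist.

No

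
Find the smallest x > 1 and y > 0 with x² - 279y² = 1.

We seek the smallest positive integers (x, y) with x² - 279y² = 1, i.e., x² = 279y² + 1.
Try successive y values:
y = 1: x² = 279·1² + 1 = 280, not a perfect square
y = 2: x² = 279·2² + 1 = 1117, not a perfect square
y = 3: x² = 279·3² + 1 = 2512, not a perfect square
... continuing the search (or via continued fractions) ...
y = 91: x² = 279·91² + 1 = 2310400, x = 1520 ✓

Verify: 1520² - 279·91² = 2310400 - 2310399 = 1 ✓

x = 1520, y = 91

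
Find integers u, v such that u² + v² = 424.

We need to find integers u, v > 0 such that u² + v² = 424.
Trying u = 10: v² = 424 - 10² = 424 - 100 = 324
v = 18
Check: 10² + 18² = 100 + 324 = 424 ✓

424 = 10² + 18²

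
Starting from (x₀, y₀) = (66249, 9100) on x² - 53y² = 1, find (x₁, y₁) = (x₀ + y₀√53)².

Solutions to x² - Dy² = 1 are generated by powers of (x₀ + y₀√D).
The next solution satisfies x₁ + y₁√53 = (x₀ + y₀√53)², giving:
x₁ = x₀² + 53y₀² = 66249² + 53·9100² = 4388930001 + 4388930000 = 8777860001
y₁ = 2x₀y₀ = 2·66249·9100 = 1205731800

Verify: 8777860001² - 53·1205731800² = 77050826197155720001 - 77050826197155720000 = 1 ✓

x = 8777860001, y = 1205731800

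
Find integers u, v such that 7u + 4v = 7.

Step 1: Check solvability.
gcd(7, 4) = 1
Since 1 divides 7, solutions exist.

Step 2: Apply extended Euclidean algorithm to find gcd.
We find integers such that 7*x0 + 4*y0 = 1

Step 3: Scale the particular solution.
Multiply by 7/1 = 7:
u = -7, v = 14

Step 4: Verify.
7*(-7) + 4*(14) = 7 = 7 ✓

u = -7, v = 14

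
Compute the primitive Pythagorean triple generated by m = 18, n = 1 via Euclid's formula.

a = m² - n² = 324 - 1 = 323
b = 2mn = 2·18·1 = 36
c = m² + n² = 324 + 1 = 325
Verify: 323² + 36² = 104329 + 1296 = 105625 = 325² ✓

(323, 36, 325)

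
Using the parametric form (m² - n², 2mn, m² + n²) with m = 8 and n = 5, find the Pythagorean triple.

a = m² - n² = 64 - 25 = 39
b = 2mn = 2·8·5 = 80
c = m² + n² = 64 + 25 = 89
Verify: 39² + 80² = 1521 + 6400 = 7921 = 89² ✓

(39, 80, 89)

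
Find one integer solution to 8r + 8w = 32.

Step 1: Check solvability.
gcd(8, 8) = 8
Since 8 divides 32, solutions exist.

Step 2: Apply extended Euclidean algorithm to find gcd.
We find integers such that 8*x0 + 8*y0 = 8

Step 3: Scale the particular solution.
Multiply by 32/8 = 4:
r = 0, w = 4

Step 4: Verify.
8*(0) + 8*(4) = 32 = 32 ✓

r = 0, w = 4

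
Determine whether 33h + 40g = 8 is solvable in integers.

Step 1: Compute gcd(33, 40).
gcd(33, 40) = 1

Step 2: Check divisibility.
Does 1 divide 8? 8 = 1 x 8, so yes.

By the theorem on linear Diophantine equations, 33h + 40g = 8 has integer solutions if and only if gcd(33, 40) divides 8. Since 1 | 8, solutions exist.

Yes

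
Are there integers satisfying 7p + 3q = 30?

Step 1: Compute gcd(7, 3).
gcd(7, 3) = 1

Step 2: Check divisibility.
Does 1 divide 30? 30 = 1 x 30, so yes.

By the theorem on linear Diophantine equations, 7p + 3q = 30 has integer solutions if and only if gcd(7, 3) divides 30. Since 1 | 30, solutions exist.

Yes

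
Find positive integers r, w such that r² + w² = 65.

Search for r with 65 - r² a perfect square.
r = 1: 65 - 1² = 65 - 1 = 64 = 8² ✓
So r = 1, w = 8.

r = 1, w = 8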